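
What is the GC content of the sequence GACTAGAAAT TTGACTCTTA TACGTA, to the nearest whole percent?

C=4, A=9, G=4, T=9
G+C = 4 + 4 = 8 out of 26 bases
%GC = 8/26 × 100 = 30.77% ≈ 31%

31%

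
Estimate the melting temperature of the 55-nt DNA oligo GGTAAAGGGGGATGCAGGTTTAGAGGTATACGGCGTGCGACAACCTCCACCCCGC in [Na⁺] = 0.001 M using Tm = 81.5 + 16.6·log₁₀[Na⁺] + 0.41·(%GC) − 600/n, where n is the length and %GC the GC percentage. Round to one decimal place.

Length n = 55. Base counts: C=14, G=19, A=13, T=9
G+C = 33, so %GC = 33/55 × 100 = 60%
Salt term: 16.6 × (-3) = -49.8
GC term: 0.41 × 60 = 24.6; length term: −600/55 = −10.909
Tm = 81.5 + (-49.8) + 24.6 − 10.909 = 45.391 → 45.4°C

45.4°C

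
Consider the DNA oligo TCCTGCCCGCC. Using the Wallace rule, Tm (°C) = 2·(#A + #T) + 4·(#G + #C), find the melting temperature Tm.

Counting bases: G=2, T=2, C=7, A=0
A+T = 2, G+C = 9
Tm = 2(2) + 4(9) = 4 + 36 = 40°C

40°C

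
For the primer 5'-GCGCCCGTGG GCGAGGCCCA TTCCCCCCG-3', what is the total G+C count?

Scanning the sequence gives G=10, C=14, T=3, A=2.
G+C = 10 + 14 = 24

24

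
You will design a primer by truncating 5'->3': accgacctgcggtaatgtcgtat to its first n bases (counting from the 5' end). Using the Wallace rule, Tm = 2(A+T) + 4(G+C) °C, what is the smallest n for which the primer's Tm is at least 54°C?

n = 17

First 16 bases: ACCGACCTGCGGTAAT → Tm = 50°C (< 54°C)
First 17 bases: ACCGACCTGCGGTAATG → Tm = 54°C (≥ 54°C)
Since every base adds ≥2°C, Tm only increases with n, so the threshold is first crossed at n = 17.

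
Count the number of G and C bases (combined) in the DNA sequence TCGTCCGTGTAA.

6

G=3, T=4, C=3, A=2
Total G or C: 3 + 3 = 6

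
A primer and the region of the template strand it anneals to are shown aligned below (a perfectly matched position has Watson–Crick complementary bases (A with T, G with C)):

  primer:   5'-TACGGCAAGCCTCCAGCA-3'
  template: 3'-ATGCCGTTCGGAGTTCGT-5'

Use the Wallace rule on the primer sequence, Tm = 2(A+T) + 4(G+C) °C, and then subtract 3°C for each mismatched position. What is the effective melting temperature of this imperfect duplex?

Primer base counts: A=5, T=2, G=4, C=7 → A+T=7, G+C=11
Perfect-match Tm = 2(7) + 4(11) = 14 + 44 = 58°C
Mismatches (positions where the bases are not complementary): 1 (at position 14)
Effective Tm = 58 − 1×3 = 58 − 3 = 55°C

55°C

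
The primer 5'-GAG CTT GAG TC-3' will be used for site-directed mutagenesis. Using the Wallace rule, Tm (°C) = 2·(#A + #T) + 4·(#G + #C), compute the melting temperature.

34°C

Base counts: C=2, T=3, G=4, A=2
A+T = 5, G+C = 6
Tm = 2(5) + 4(6) = 10 + 24 = 34°C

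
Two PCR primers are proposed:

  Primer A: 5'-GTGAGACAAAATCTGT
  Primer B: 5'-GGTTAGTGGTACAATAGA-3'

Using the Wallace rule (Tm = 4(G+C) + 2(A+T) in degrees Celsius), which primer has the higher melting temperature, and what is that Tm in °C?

Primer A: A+T=10, G+C=6 → Tm = 2(10)+4(6) = 44°C
Primer B: A+T=11, G+C=7 → Tm = 2(11)+4(7) = 50°C
44°C vs 50°C → primer B is higher.

Primer B, 50°C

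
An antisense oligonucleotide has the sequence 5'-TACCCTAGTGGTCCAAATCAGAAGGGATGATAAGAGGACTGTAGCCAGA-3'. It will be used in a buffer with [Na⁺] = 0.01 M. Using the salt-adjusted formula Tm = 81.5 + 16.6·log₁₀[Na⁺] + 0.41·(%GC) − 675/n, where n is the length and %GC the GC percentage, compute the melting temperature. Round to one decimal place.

Length n = 49. Scanning the sequence gives A=17, T=9, C=9, G=14.
G+C = 23, so %GC = 23/49 × 100 = 46.939%
Salt term: 16.6 × (-2) = -33.2
GC term: 0.41 × 46.939 = 19.245; length term: −675/49 = −13.776
Tm = 81.5 + (-33.2) + 19.245 − 13.776 = 53.769 → 53.8°C

53.8°C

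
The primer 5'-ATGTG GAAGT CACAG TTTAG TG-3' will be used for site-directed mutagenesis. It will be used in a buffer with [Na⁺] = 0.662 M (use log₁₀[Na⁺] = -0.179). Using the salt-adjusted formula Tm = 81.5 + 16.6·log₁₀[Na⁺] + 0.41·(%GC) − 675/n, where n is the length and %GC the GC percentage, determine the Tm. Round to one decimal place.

64.6°C

Length n = 22. Scanning the sequence gives A=6, T=7, C=2, G=7.
G+C = 9, so %GC = 9/22 × 100 = 40.909%
Salt term: 16.6 × (-0.179) = -2.971
GC term: 0.41 × 40.909 = 16.773; length term: −675/22 = −30.682
Tm = 81.5 + (-2.971) + 16.773 − 30.682 = 64.62 → 64.6°C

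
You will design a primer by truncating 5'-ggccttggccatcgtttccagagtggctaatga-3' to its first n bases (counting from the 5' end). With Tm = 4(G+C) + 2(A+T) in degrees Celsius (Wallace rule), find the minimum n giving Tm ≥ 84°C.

n = 26

First 25 bases: GGCCTTGGCCATCGTTTCCAGAGTG → Tm = 80°C (< 84°C)
First 26 bases: GGCCTTGGCCATCGTTTCCAGAGTGG → Tm = 84°C (≥ 84°C)
Since every base adds ≥2°C, Tm only increases with n, so the threshold is first crossed at n = 26.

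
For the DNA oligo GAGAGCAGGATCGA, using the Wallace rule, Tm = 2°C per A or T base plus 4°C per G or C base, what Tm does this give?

C=2, T=1, G=6, A=5
A+T = 6, G+C = 8
Tm = 2×6 + 4×8 = 44°C

44°C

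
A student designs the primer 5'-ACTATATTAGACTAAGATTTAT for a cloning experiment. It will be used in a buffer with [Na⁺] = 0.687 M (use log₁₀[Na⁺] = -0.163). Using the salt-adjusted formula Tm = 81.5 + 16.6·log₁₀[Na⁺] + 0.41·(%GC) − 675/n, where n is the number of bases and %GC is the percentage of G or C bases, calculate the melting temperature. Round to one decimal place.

55.6°C

Length n = 22. Base counts: C=2, T=9, A=9, G=2
G+C = 4, so %GC = 4/22 × 100 = 18.182%
Salt term: 16.6 × (-0.163) = -2.706
GC term: 0.41 × 18.182 = 7.455; length term: −675/22 = −30.682
Tm = 81.5 + (-2.706) + 7.455 − 30.682 = 55.567 → 55.6°C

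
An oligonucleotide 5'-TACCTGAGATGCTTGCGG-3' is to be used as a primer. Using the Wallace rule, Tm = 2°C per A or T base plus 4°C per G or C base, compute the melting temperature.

Base counts: C=4, A=3, G=6, T=5
A+T = 8, G+C = 10
Tm = 2×8 + 4×10 = 56°C

56°C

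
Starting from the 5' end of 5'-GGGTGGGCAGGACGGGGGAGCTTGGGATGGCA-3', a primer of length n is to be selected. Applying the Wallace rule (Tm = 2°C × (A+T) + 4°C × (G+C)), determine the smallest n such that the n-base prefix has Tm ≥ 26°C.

n = 7

First 6 bases: GGGTGG → Tm = 22°C (< 26°C)
First 7 bases: GGGTGGG → Tm = 26°C (≥ 26°C)
Each additional base adds 2°C (A/T) or 4°C (G/C), so Tm is non-decreasing in n; n = 7 is the first length to reach 26°C.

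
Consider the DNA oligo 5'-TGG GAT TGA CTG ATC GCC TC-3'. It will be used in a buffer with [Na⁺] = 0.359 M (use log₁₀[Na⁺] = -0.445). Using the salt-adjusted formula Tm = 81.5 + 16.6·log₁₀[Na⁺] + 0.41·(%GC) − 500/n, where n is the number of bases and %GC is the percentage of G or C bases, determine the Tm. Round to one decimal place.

Length n = 20. Base counts: T=6, C=5, A=3, G=6
G+C = 11, so %GC = 11/20 × 100 = 55%
Salt term: 16.6 × (-0.445) = -7.387
GC term: 0.41 × 55 = 22.55; length term: −500/20 = −25
Tm = 81.5 + (-7.387) + 22.55 − 25 = 71.663 → 71.7°C

71.7°C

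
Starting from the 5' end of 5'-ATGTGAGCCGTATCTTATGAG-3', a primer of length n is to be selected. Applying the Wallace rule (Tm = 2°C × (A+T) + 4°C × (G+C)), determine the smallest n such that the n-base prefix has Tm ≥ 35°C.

n = 12

First 11 bases: ATGTGAGCCGT → Tm = 34°C (< 35°C)
First 12 bases: ATGTGAGCCGTA → Tm = 36°C (≥ 35°C)
Each additional base adds 2°C (A/T) or 4°C (G/C), so Tm is non-decreasing in n; n = 12 is the first length to reach 35°C.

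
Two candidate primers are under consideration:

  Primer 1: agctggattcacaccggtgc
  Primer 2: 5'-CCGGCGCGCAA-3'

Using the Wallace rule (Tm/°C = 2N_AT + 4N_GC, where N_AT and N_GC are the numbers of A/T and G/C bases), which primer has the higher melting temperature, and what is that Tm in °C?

Primer 1, 64°C

Primer 1: A+T=8, G+C=12 → Tm = 2(8)+4(12) = 64°C
Primer 2: A+T=2, G+C=9 → Tm = 2(2)+4(9) = 40°C
64°C vs 40°C → primer 1 is higher.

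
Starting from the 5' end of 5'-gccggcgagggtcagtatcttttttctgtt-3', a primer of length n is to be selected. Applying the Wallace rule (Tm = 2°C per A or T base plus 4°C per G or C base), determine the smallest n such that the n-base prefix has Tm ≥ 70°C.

n = 22

First 21 bases: GCCGGCGAGGGTCAGTATCTT → Tm = 68°C (< 70°C)
First 22 bases: GCCGGCGAGGGTCAGTATCTTT → Tm = 70°C (≥ 70°C)
Since every base adds ≥2°C, Tm only increases with n, so the threshold is first crossed at n = 22.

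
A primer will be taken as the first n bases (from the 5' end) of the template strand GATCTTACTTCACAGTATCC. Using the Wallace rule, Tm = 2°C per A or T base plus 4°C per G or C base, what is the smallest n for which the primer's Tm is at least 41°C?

First 14 bases: GATCTTACTTCACA → Tm = 38°C (< 41°C)
First 15 bases: GATCTTACTTCACAG → Tm = 42°C (≥ 41°C)
Since every base adds ≥2°C, Tm only increases with n, so the threshold is first crossed at n = 15.

n = 15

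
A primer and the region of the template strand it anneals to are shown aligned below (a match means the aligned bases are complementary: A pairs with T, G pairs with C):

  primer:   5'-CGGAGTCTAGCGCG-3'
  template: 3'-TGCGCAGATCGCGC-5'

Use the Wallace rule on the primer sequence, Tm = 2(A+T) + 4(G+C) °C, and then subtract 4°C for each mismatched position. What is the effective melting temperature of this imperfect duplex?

Primer base counts: A=2, T=2, G=6, C=4 → A+T=4, G+C=10
Perfect-match Tm = 2(4) + 4(10) = 8 + 40 = 48°C
Mismatches (positions where the bases are not complementary): 3 (at positions 1, 2, 4)
Effective Tm = 48 − 3×4 = 48 − 12 = 36°C

36°C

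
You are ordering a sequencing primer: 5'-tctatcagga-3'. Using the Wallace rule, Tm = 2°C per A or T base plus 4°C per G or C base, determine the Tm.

28°C

G=2, C=2, A=3, T=3
A+T = 6, G+C = 4
Tm = 2(6) + 4(4) = 12 + 16 = 28°C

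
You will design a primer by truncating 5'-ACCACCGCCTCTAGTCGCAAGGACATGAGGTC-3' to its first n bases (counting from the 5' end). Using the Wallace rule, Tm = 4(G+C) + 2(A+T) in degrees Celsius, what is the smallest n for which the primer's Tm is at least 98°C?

First 30 bases: ACCACCGCCTCTAGTCGCAAGGACATGAGG → Tm = 96°C (< 98°C)
First 31 bases: ACCACCGCCTCTAGTCGCAAGGACATGAGGT → Tm = 98°C (≥ 98°C)
Since every base adds ≥2°C, Tm only increases with n, so the threshold is first crossed at n = 31.

n = 31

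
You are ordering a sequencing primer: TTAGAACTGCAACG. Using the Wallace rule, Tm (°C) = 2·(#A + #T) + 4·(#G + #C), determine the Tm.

40°C

T=3, G=3, C=3, A=5
A+T = 8, G+C = 6
Tm = 2×8 + 4×6 = 40°C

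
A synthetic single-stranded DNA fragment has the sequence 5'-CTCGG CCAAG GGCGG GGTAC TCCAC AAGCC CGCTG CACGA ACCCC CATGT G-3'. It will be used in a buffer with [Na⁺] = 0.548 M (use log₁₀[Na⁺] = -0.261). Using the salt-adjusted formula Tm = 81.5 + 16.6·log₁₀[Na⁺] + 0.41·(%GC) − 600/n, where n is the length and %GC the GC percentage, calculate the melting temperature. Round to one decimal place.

Length n = 51. Base counts: T=6, A=10, G=15, C=20
G+C = 35, so %GC = 35/51 × 100 = 68.627%
Salt term: 16.6 × (-0.261) = -4.333
GC term: 0.41 × 68.627 = 28.137; length term: −600/51 = −11.765
Tm = 81.5 + (-4.333) + 28.137 − 11.765 = 93.539 → 93.5°C

93.5°C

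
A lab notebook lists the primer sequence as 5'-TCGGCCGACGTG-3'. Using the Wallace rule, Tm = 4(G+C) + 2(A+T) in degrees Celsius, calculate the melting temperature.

42°C

G=5, A=1, T=2, C=4
A+T = 3, G+C = 9
Tm = 2×3 + 4×9 = 42°C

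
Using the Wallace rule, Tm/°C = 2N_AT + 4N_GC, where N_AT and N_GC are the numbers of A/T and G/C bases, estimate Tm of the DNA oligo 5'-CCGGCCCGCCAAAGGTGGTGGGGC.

Scanning the sequence gives C=8, A=3, T=2, G=11.
AT pairs contribute 5, GC pairs contribute 19.
Tm = 2×5 + 4×19 = 86°C

86°C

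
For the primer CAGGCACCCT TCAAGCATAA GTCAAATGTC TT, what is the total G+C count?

14

Scanning the sequence gives A=10, C=9, G=5, T=8.
G+C = 5 + 9 = 14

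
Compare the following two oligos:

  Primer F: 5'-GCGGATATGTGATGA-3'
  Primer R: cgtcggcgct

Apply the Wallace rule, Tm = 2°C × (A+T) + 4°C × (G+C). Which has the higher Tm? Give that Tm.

Primer F, 44°C

Primer F: A+T=8, G+C=7 → Tm = 2(8)+4(7) = 44°C
Primer R: A+T=2, G+C=8 → Tm = 2(2)+4(8) = 36°C
44°C vs 36°C → primer F is higher.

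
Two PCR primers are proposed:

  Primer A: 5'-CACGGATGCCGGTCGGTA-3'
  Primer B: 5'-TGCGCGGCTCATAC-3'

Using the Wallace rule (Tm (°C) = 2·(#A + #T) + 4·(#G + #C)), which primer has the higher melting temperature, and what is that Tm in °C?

Primer A: A+T=6, G+C=12 → Tm = 2(6)+4(12) = 60°C
Primer B: A+T=5, G+C=9 → Tm = 2(5)+4(9) = 46°C
60°C vs 46°C → primer A is higher.

Primer A, 60°C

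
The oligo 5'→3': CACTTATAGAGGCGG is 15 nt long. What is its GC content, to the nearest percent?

Scanning the sequence gives C=3, G=5, T=3, A=4.
G+C = 5 + 3 = 8 out of 15 bases
%GC = 8/15 × 100 = 53.33% ≈ 53%

53%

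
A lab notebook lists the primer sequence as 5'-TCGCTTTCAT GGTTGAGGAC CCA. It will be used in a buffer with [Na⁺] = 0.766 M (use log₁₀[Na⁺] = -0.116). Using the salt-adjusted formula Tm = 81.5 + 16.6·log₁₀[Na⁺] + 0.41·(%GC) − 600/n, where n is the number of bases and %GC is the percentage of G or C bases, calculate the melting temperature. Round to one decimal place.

74.9°C

Length n = 23. G=6, A=4, C=6, T=7
G+C = 12, so %GC = 12/23 × 100 = 52.174%
Salt term: 16.6 × (-0.116) = -1.926
GC term: 0.41 × 52.174 = 21.391; length term: −600/23 = −26.087
Tm = 81.5 + (-1.926) + 21.391 − 26.087 = 74.878 → 74.9°C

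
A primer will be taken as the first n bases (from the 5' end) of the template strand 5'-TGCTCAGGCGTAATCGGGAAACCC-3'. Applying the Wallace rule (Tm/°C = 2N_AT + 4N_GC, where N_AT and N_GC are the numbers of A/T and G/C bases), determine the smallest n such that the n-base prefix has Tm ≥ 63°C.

n = 21

First 20 bases: TGCTCAGGCGTAATCGGGAA → Tm = 62°C (< 63°C)
First 21 bases: TGCTCAGGCGTAATCGGGAAA → Tm = 64°C (≥ 63°C)
Each additional base adds 2°C (A/T) or 4°C (G/C), so Tm is non-decreasing in n; n = 21 is the first length to reach 63°C.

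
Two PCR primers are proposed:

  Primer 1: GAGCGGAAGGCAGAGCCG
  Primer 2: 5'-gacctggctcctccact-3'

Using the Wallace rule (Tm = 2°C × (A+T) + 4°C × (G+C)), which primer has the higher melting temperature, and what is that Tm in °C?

Primer 1: A+T=5, G+C=13 → Tm = 2(5)+4(13) = 62°C
Primer 2: A+T=6, G+C=11 → Tm = 2(6)+4(11) = 56°C
62°C vs 56°C → primer 1 is higher.

Primer 1, 62°C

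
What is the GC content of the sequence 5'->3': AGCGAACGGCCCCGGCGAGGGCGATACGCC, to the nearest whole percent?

77%

Counting bases: A=6, T=1, C=11, G=12
G+C = 12 + 11 = 23 out of 30 bases
%GC = 23/30 × 100 = 76.67% ≈ 77%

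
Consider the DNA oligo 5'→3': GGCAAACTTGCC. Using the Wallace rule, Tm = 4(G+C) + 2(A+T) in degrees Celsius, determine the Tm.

A=3, G=3, C=4, T=2
So N_AT = 5 and N_GC = 7.
Tm = 4·7 + 2·5 = 28 + 10 = 38°C

38°C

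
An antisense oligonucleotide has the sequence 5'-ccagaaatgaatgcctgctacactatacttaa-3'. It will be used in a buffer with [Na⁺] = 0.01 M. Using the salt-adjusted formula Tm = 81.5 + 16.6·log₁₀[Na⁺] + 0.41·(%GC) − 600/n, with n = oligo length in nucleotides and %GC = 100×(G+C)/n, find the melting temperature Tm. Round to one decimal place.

Length n = 32. Base counts: G=4, A=12, T=8, C=8
G+C = 12, so %GC = 12/32 × 100 = 37.5%
Salt term: 16.6 × (-2) = -33.2
GC term: 0.41 × 37.5 = 15.375; length term: −600/32 = −18.75
Tm = 81.5 + (-33.2) + 15.375 − 18.75 = 44.925 → 44.9°C

44.9°C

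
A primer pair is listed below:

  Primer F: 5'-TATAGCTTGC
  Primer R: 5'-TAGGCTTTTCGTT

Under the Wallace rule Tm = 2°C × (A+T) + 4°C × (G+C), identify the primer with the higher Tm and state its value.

Primer F: A+T=6, G+C=4 → Tm = 2(6)+4(4) = 28°C
Primer R: A+T=8, G+C=5 → Tm = 2(8)+4(5) = 36°C
28°C vs 36°C → primer R is higher.

Primer R, 36°C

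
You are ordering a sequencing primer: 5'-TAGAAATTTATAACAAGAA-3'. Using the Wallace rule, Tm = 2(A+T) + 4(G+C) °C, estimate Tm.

44°C

Base counts: G=2, T=5, C=1, A=11
AT pairs contribute 16, GC pairs contribute 3.
Tm = 4·3 + 2·16 = 12 + 32 = 44°C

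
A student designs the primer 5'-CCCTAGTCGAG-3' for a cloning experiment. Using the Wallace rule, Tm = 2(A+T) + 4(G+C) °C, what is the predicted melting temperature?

A=2, C=4, T=2, G=3
AT pairs contribute 4, GC pairs contribute 7.
Tm = 4·7 + 2·4 = 28 + 8 = 36°C

36°C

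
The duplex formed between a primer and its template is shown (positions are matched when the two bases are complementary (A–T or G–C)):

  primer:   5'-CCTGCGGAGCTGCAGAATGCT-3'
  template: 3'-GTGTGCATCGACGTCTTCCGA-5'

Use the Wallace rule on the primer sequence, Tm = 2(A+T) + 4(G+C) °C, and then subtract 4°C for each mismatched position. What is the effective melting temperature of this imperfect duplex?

Primer base counts: A=4, T=4, G=7, C=6 → A+T=8, G+C=13
Perfect-match Tm = 2(8) + 4(13) = 16 + 52 = 68°C
Mismatches (positions where the bases are not complementary): 5 (at positions 2, 3, 4, 7, 18)
Effective Tm = 68 − 5×4 = 68 − 20 = 48°C

48°C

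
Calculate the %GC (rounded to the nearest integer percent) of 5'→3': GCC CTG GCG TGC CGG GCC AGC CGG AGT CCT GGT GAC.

78%

Base counts: C=13, A=3, T=5, G=15
G+C = 15 + 13 = 28 out of 36 bases
%GC = 28/36 × 100 = 77.78% ≈ 78%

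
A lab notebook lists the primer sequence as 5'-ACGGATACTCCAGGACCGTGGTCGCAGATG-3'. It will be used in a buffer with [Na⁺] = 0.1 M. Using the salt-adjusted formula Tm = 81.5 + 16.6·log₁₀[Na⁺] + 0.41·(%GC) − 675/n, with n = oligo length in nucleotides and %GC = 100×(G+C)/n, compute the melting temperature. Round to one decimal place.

Length n = 30. C=8, G=10, T=5, A=7
G+C = 18, so %GC = 18/30 × 100 = 60%
Salt term: 16.6 × (-1) = -16.6
GC term: 0.41 × 60 = 24.6; length term: −675/30 = −22.5
Tm = 81.5 + (-16.6) + 24.6 − 22.5 = 67 → 67.0°C

67.0°C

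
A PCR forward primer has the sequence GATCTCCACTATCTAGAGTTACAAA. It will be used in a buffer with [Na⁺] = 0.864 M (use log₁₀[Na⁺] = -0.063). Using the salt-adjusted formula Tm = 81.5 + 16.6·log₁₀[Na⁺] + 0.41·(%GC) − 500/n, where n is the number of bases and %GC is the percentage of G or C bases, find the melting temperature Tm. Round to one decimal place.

Length n = 25. Base counts: C=6, T=7, G=3, A=9
G+C = 9, so %GC = 9/25 × 100 = 36%
Salt term: 16.6 × (-0.063) = -1.046
GC term: 0.41 × 36 = 14.76; length term: −500/25 = −20
Tm = 81.5 + (-1.046) + 14.76 − 20 = 75.214 → 75.2°C

75.2°C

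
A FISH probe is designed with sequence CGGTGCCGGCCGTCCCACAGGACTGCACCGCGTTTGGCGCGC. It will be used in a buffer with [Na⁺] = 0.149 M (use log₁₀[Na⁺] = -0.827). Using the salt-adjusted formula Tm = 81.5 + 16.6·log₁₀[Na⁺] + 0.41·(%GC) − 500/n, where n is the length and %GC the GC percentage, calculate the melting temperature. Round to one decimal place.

Length n = 42. Scanning the sequence gives G=15, C=17, T=6, A=4.
G+C = 32, so %GC = 32/42 × 100 = 76.19%
Salt term: 16.6 × (-0.827) = -13.728
GC term: 0.41 × 76.19 = 31.238; length term: −500/42 = −11.905
Tm = 81.5 + (-13.728) + 31.238 − 11.905 = 87.105 → 87.1°C

87.1°C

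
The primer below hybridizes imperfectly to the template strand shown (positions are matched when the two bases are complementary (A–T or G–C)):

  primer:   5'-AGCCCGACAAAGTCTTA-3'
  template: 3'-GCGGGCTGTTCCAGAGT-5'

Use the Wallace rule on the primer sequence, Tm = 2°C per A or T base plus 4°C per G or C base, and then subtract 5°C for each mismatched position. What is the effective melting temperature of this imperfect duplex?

Primer base counts: A=6, T=3, G=3, C=5 → A+T=9, G+C=8
Perfect-match Tm = 2(9) + 4(8) = 18 + 32 = 50°C
Mismatches (positions where the bases are not complementary): 3 (at positions 1, 11, 16)
Effective Tm = 50 − 3×5 = 50 − 15 = 35°C

35°C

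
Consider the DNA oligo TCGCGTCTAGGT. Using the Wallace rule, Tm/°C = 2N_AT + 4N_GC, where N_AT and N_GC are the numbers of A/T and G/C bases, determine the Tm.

Base counts: C=3, T=4, G=4, A=1
So N_AT = 5 and N_GC = 7.
Tm = 2(5) + 4(7) = 10 + 28 = 38°C

38°C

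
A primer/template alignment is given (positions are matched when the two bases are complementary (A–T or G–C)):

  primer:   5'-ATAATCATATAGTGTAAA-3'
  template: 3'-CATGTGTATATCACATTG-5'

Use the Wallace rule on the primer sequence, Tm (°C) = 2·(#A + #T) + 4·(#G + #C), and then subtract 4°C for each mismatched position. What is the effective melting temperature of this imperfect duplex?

Primer base counts: A=9, T=6, G=2, C=1 → A+T=15, G+C=3
Perfect-match Tm = 2(15) + 4(3) = 30 + 12 = 42°C
Mismatches (positions where the bases are not complementary): 4 (at positions 1, 4, 5, 18)
Effective Tm = 42 − 4×4 = 42 − 16 = 26°C

26°C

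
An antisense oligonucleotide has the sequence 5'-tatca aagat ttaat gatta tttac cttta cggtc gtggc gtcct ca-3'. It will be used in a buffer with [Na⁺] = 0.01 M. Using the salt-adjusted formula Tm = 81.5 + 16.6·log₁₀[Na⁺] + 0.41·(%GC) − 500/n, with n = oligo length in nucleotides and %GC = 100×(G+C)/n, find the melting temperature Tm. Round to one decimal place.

52.5°C

Length n = 47. Counting bases: T=18, A=12, G=8, C=9
G+C = 17, so %GC = 17/47 × 100 = 36.17%
Salt term: 16.6 × (-2) = -33.2
GC term: 0.41 × 36.17 = 14.83; length term: −500/47 = −10.638
Tm = 81.5 + (-33.2) + 14.83 − 10.638 = 52.492 → 52.5°C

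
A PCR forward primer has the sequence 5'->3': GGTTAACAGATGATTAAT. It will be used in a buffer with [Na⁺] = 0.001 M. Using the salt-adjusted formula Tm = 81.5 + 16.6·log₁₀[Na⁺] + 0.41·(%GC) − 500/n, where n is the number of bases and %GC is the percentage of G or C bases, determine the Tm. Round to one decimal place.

Length n = 18. Scanning the sequence gives T=6, C=1, A=7, G=4.
G+C = 5, so %GC = 5/18 × 100 = 27.778%
Salt term: 16.6 × (-3) = -49.8
GC term: 0.41 × 27.778 = 11.389; length term: −500/18 = −27.778
Tm = 81.5 + (-49.8) + 11.389 − 27.778 = 15.311 → 15.3°C

15.3°C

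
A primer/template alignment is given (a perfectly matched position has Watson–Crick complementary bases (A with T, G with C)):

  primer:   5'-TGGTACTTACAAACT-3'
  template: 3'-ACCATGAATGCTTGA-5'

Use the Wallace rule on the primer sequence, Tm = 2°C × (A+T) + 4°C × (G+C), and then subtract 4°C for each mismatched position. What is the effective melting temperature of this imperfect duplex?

Primer base counts: A=5, T=5, G=2, C=3 → A+T=10, G+C=5
Perfect-match Tm = 2(10) + 4(5) = 20 + 20 = 40°C
Mismatches (positions where the bases are not complementary): 1 (at position 11)
Effective Tm = 40 − 1×4 = 40 − 4 = 36°C

36°C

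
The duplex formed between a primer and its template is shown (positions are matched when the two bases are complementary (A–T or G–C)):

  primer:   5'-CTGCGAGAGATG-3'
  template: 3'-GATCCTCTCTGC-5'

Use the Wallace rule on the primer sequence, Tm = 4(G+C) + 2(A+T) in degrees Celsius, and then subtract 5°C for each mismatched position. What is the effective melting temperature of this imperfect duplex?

23°C

Primer base counts: A=3, T=2, G=5, C=2 → A+T=5, G+C=7
Perfect-match Tm = 2(5) + 4(7) = 10 + 28 = 38°C
Mismatches (positions where the bases are not complementary): 3 (at positions 3, 4, 11)
Effective Tm = 38 − 3×5 = 38 − 15 = 23°C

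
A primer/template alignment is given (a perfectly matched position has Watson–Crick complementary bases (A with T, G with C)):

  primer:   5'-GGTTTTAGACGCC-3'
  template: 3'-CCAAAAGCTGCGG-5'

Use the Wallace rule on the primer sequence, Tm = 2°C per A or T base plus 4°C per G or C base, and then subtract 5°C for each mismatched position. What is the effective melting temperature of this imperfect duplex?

Primer base counts: A=2, T=4, G=4, C=3 → A+T=6, G+C=7
Perfect-match Tm = 2(6) + 4(7) = 12 + 28 = 40°C
Mismatches (positions where the bases are not complementary): 1 (at position 7)
Effective Tm = 40 − 1×5 = 40 − 5 = 35°C

35°C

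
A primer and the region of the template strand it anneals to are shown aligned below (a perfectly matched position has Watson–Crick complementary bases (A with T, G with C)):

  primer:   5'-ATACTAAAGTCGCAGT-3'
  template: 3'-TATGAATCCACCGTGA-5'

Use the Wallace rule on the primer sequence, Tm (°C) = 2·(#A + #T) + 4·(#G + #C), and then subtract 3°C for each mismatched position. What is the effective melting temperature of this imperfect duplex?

32°C

Primer base counts: A=6, T=4, G=3, C=3 → A+T=10, G+C=6
Perfect-match Tm = 2(10) + 4(6) = 20 + 24 = 44°C
Mismatches (positions where the bases are not complementary): 4 (at positions 6, 8, 11, 15)
Effective Tm = 44 − 4×3 = 44 − 12 = 32°C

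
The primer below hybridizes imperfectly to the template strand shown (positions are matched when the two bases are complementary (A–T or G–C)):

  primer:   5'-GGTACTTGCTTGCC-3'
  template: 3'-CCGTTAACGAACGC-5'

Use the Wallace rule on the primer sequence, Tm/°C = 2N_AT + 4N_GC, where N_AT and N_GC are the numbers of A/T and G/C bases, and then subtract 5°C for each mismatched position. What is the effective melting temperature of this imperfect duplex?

Primer base counts: A=1, T=5, G=4, C=4 → A+T=6, G+C=8
Perfect-match Tm = 2(6) + 4(8) = 12 + 32 = 44°C
Mismatches (positions where the bases are not complementary): 3 (at positions 3, 5, 14)
Effective Tm = 44 − 3×5 = 44 − 15 = 29°C

29°C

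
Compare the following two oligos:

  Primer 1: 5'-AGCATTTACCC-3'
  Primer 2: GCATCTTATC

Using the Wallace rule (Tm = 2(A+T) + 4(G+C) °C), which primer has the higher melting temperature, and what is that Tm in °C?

Primer 1: A+T=6, G+C=5 → Tm = 2(6)+4(5) = 32°C
Primer 2: A+T=6, G+C=4 → Tm = 2(6)+4(4) = 28°C
32°C vs 28°C → primer 1 is higher.

Primer 1, 32°C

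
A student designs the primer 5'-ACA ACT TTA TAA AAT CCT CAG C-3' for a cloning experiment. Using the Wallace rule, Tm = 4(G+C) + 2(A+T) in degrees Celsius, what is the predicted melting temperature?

58°C

C=6, G=1, T=6, A=9
So N_AT = 15 and N_GC = 7.
Tm = 4·7 + 2·15 = 28 + 30 = 58°C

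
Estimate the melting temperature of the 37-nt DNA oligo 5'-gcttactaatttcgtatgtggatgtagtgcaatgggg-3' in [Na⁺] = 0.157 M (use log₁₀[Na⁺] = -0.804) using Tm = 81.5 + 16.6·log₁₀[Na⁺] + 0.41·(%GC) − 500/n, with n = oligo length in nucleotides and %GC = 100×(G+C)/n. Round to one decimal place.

Length n = 37. Scanning the sequence gives A=8, G=12, T=13, C=4.
G+C = 16, so %GC = 16/37 × 100 = 43.243%
Salt term: 16.6 × (-0.804) = -13.346
GC term: 0.41 × 43.243 = 17.73; length term: −500/37 = −13.514
Tm = 81.5 + (-13.346) + 17.73 − 13.514 = 72.37 → 72.4°C

72.4°C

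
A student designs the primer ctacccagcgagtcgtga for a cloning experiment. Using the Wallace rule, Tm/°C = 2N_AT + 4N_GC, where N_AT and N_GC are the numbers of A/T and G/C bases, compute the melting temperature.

Base counts: T=3, G=5, A=4, C=6
A+T = 7, G+C = 11
Tm = 2(7) + 4(11) = 14 + 44 = 58°C

58°C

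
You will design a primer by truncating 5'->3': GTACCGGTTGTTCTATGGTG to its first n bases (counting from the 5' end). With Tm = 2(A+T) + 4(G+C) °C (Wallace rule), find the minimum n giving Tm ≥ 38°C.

First 12 bases: GTACCGGTTGTT → Tm = 36°C (< 38°C)
First 13 bases: GTACCGGTTGTTC → Tm = 40°C (≥ 38°C)
Each additional base adds 2°C (A/T) or 4°C (G/C), so Tm is non-decreasing in n; n = 13 is the first length to reach 38°C.

n = 13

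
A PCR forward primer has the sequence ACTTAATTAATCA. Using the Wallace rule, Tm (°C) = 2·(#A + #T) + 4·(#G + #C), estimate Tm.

Counting bases: T=5, A=6, G=0, C=2
A+T = 11, G+C = 2
Tm = 4·2 + 2·11 = 8 + 22 = 30°C

30°C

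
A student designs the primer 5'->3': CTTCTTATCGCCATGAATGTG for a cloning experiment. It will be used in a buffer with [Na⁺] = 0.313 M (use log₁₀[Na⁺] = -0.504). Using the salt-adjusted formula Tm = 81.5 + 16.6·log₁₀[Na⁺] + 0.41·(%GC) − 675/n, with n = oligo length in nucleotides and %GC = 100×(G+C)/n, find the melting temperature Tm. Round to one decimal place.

58.6°C

Length n = 21. Base counts: T=8, C=5, A=4, G=4
G+C = 9, so %GC = 9/21 × 100 = 42.857%
Salt term: 16.6 × (-0.504) = -8.366
GC term: 0.41 × 42.857 = 17.571; length term: −675/21 = −32.143
Tm = 81.5 + (-8.366) + 17.571 − 32.143 = 58.562 → 58.6°C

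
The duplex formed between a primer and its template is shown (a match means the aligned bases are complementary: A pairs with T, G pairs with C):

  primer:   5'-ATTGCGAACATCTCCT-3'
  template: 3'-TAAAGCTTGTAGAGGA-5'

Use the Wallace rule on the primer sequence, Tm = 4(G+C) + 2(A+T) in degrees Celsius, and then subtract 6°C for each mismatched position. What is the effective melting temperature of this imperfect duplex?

40°C

Primer base counts: A=4, T=5, G=2, C=5 → A+T=9, G+C=7
Perfect-match Tm = 2(9) + 4(7) = 18 + 28 = 46°C
Mismatches (positions where the bases are not complementary): 1 (at position 4)
Effective Tm = 46 − 1×6 = 46 − 6 = 40°C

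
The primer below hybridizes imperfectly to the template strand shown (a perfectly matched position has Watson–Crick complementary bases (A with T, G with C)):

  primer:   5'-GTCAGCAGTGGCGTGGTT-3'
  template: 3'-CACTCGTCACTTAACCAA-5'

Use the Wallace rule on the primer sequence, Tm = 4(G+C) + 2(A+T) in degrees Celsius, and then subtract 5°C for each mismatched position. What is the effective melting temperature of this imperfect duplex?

Primer base counts: A=2, T=5, G=8, C=3 → A+T=7, G+C=11
Perfect-match Tm = 2(7) + 4(11) = 14 + 44 = 58°C
Mismatches (positions where the bases are not complementary): 4 (at positions 3, 11, 12, 13)
Effective Tm = 58 − 4×5 = 58 − 20 = 38°C

38°C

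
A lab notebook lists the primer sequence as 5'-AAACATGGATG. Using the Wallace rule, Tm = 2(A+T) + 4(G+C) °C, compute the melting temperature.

30°C

G=3, C=1, A=5, T=2
A+T = 7, G+C = 4
Tm = 2(7) + 4(4) = 14 + 16 = 30°C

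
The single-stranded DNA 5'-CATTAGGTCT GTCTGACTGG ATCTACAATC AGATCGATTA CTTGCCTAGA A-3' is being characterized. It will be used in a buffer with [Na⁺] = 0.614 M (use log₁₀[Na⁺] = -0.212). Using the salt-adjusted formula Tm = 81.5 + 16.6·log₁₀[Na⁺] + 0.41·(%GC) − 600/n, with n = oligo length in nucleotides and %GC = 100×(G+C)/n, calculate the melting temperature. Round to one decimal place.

83.1°C

Length n = 51. Scanning the sequence gives T=16, A=14, C=11, G=10.
G+C = 21, so %GC = 21/51 × 100 = 41.176%
Salt term: 16.6 × (-0.212) = -3.519
GC term: 0.41 × 41.176 = 16.882; length term: −600/51 = −11.765
Tm = 81.5 + (-3.519) + 16.882 − 11.765 = 83.098 → 83.1°C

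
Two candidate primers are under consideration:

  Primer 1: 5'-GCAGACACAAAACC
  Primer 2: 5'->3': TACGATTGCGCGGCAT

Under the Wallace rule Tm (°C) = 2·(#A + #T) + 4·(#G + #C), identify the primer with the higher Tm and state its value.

Primer 2, 50°C

Primer 1: A+T=7, G+C=7 → Tm = 2(7)+4(7) = 42°C
Primer 2: A+T=7, G+C=9 → Tm = 2(7)+4(9) = 50°C
42°C vs 50°C → primer 2 is higher.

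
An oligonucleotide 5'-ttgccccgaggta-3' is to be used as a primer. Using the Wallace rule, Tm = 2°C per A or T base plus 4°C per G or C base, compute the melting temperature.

42°C

Base counts: T=3, C=4, G=4, A=2
So N_AT = 5 and N_GC = 8.
Tm = 2×5 + 4×8 = 42°C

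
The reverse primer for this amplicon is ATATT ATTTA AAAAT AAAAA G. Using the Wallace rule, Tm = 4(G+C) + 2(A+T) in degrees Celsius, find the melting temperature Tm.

Counting bases: T=7, G=1, A=13, C=0
A+T = 20, G+C = 1
Tm = 2(20) + 4(1) = 40 + 4 = 44°C

44°C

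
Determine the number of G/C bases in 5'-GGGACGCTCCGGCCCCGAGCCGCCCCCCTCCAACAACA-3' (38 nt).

Scanning the sequence gives T=2, C=20, A=7, G=9.
Total G or C: 9 + 20 = 29

29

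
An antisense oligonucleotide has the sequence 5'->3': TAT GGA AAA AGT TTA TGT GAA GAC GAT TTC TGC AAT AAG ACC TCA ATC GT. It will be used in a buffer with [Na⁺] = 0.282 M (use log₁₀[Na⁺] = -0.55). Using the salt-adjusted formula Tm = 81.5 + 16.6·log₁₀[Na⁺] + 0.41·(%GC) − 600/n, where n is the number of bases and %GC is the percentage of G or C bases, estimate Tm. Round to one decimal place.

Length n = 50. Scanning the sequence gives C=7, T=15, A=18, G=10.
G+C = 17, so %GC = 17/50 × 100 = 34%
Salt term: 16.6 × (-0.55) = -9.13
GC term: 0.41 × 34 = 13.94; length term: −600/50 = −12
Tm = 81.5 + (-9.13) + 13.94 − 12 = 74.31 → 74.3°C

74.3°C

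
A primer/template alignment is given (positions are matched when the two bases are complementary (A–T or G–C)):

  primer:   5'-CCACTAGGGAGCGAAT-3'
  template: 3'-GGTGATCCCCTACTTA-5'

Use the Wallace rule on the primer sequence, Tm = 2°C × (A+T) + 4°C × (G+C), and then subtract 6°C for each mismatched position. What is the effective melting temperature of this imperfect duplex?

Primer base counts: A=5, T=2, G=5, C=4 → A+T=7, G+C=9
Perfect-match Tm = 2(7) + 4(9) = 14 + 36 = 50°C
Mismatches (positions where the bases are not complementary): 3 (at positions 10, 11, 12)
Effective Tm = 50 − 3×6 = 50 − 18 = 32°C

32°C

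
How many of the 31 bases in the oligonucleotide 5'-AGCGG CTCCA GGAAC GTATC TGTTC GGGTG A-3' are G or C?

18

Counting bases: A=6, T=7, G=11, C=7
G+C = 11 + 7 = 18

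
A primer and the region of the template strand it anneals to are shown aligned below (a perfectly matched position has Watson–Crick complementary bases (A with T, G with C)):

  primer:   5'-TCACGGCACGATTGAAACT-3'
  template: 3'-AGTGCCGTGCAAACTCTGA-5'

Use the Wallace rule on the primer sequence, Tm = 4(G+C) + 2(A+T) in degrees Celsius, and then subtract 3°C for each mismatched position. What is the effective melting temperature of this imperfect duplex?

Primer base counts: A=6, T=4, G=4, C=5 → A+T=10, G+C=9
Perfect-match Tm = 2(10) + 4(9) = 20 + 36 = 56°C
Mismatches (positions where the bases are not complementary): 2 (at positions 11, 16)
Effective Tm = 56 − 2×3 = 56 − 6 = 50°C

50°C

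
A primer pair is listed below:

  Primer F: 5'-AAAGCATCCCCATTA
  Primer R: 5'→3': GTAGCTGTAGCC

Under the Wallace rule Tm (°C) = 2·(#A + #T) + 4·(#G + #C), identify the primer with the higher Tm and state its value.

Primer F: A+T=9, G+C=6 → Tm = 2(9)+4(6) = 42°C
Primer R: A+T=5, G+C=7 → Tm = 2(5)+4(7) = 38°C
42°C vs 38°C → primer F is higher.

Primer F, 42°C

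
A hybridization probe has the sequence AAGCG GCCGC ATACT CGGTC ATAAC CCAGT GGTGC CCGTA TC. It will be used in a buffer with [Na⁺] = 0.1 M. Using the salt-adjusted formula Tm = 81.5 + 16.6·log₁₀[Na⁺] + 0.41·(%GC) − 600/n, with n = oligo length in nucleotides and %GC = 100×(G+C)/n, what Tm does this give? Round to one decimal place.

75.0°C

Length n = 42. Counting bases: T=8, A=9, C=14, G=11
G+C = 25, so %GC = 25/42 × 100 = 59.524%
Salt term: 16.6 × (-1) = -16.6
GC term: 0.41 × 59.524 = 24.405; length term: −600/42 = −14.286
Tm = 81.5 + (-16.6) + 24.405 − 14.286 = 75.019 → 75.0°C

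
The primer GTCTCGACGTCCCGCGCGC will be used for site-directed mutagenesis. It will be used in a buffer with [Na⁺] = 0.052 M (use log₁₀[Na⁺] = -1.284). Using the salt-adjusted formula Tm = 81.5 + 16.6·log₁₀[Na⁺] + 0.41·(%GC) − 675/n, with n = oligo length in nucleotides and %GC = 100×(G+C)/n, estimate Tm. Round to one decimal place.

57.0°C

Length n = 19. Scanning the sequence gives C=9, T=3, A=1, G=6.
G+C = 15, so %GC = 15/19 × 100 = 78.947%
Salt term: 16.6 × (-1.284) = -21.314
GC term: 0.41 × 78.947 = 32.368; length term: −675/19 = −35.526
Tm = 81.5 + (-21.314) + 32.368 − 35.526 = 57.028 → 57.0°C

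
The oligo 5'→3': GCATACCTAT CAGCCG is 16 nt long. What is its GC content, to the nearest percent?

G=3, T=3, A=4, C=6
G+C = 3 + 6 = 9 out of 16 bases
%GC = 9/16 × 100 = 56.25% ≈ 56%

56%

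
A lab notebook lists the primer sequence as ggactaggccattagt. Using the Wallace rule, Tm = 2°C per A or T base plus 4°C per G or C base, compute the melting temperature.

Scanning the sequence gives T=4, C=3, A=4, G=5.
So N_AT = 8 and N_GC = 8.
Tm = 4·8 + 2·8 = 32 + 16 = 48°C

48°C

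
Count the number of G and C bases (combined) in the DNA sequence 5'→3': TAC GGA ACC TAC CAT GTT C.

9

Counting bases: G=3, C=6, A=5, T=5
Total G or C: 3 + 6 = 9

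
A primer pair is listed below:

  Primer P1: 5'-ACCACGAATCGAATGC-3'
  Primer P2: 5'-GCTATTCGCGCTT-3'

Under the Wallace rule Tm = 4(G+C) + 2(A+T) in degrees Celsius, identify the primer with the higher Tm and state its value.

Primer P1: A+T=8, G+C=8 → Tm = 2(8)+4(8) = 48°C
Primer P2: A+T=6, G+C=7 → Tm = 2(6)+4(7) = 40°C
48°C vs 40°C → primer P1 is higher.

Primer P1, 48°C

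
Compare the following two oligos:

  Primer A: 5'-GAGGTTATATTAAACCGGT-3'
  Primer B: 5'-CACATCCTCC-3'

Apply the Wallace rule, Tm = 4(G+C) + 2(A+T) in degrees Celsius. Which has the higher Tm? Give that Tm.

Primer A: A+T=12, G+C=7 → Tm = 2(12)+4(7) = 52°C
Primer B: A+T=4, G+C=6 → Tm = 2(4)+4(6) = 32°C
52°C vs 32°C → primer A is higher.

Primer A, 52°C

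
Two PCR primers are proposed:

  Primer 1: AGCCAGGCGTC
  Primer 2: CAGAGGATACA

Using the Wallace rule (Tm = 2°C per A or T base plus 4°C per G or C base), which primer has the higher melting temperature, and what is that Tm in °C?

Primer 1, 38°C

Primer 1: A+T=3, G+C=8 → Tm = 2(3)+4(8) = 38°C
Primer 2: A+T=6, G+C=5 → Tm = 2(6)+4(5) = 32°C
38°C vs 32°C → primer 1 is higher.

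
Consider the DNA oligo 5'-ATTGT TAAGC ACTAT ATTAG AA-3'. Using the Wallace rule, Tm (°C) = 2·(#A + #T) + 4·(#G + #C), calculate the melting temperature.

Counting bases: G=3, T=8, A=9, C=2
So N_AT = 17 and N_GC = 5.
Tm = 2(17) + 4(5) = 34 + 20 = 54°C

54°C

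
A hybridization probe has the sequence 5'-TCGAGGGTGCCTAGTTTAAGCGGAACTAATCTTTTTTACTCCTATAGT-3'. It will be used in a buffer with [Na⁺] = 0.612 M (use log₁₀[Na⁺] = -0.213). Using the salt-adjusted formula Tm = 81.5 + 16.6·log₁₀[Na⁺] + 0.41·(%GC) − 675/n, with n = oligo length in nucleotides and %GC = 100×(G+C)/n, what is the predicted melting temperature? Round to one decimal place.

80.1°C

Length n = 48. T=18, A=11, G=10, C=9
G+C = 19, so %GC = 19/48 × 100 = 39.583%
Salt term: 16.6 × (-0.213) = -3.536
GC term: 0.41 × 39.583 = 16.229; length term: −675/48 = −14.062
Tm = 81.5 + (-3.536) + 16.229 − 14.062 = 80.131 → 80.1°C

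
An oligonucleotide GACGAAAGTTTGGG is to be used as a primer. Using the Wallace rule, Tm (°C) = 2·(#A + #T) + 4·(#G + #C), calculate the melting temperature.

42°C

G=6, A=4, C=1, T=3
So N_AT = 7 and N_GC = 7.
Tm = 4·7 + 2·7 = 28 + 14 = 42°C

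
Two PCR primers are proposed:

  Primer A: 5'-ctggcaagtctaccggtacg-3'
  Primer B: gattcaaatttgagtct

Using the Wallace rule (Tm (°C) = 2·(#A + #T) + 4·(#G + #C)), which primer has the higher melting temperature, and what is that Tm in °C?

Primer A, 64°C

Primer A: A+T=8, G+C=12 → Tm = 2(8)+4(12) = 64°C
Primer B: A+T=12, G+C=5 → Tm = 2(12)+4(5) = 44°C
64°C vs 44°C → primer A is higher.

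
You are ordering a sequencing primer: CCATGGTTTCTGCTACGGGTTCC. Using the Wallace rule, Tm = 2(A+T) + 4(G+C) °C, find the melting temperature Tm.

72°C

G=6, A=2, C=7, T=8
AT pairs contribute 10, GC pairs contribute 13.
Tm = 2(10) + 4(13) = 20 + 52 = 72°C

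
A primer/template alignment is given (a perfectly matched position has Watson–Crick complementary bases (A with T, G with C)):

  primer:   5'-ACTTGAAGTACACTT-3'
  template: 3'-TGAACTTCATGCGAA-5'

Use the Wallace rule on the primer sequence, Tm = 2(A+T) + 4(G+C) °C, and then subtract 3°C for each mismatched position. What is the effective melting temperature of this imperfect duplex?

Primer base counts: A=5, T=5, G=2, C=3 → A+T=10, G+C=5
Perfect-match Tm = 2(10) + 4(5) = 20 + 20 = 40°C
Mismatches (positions where the bases are not complementary): 1 (at position 12)
Effective Tm = 40 − 1×3 = 40 − 3 = 37°C

37°C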